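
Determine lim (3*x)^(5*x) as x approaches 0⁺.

1

Base → 0⁺ and exponent → 0⁺: a 0^0 form.
Take logs: 5x·ln(3x). This is 0·(−∞); rewriting as ln(3x)/(1/(5x)) and applying L'Hôpital gives 0.
Hence the limit is e^0 = 1.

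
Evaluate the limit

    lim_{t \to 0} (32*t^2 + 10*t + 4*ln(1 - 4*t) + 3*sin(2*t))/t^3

-268/3

Substitution gives 0/0; apply L'Hôpital's rule 3 times.
After differentiating numerator and denominator 3 times the quotient is (-24*cos(2*t) + 512/(4*t - 1)^3)/(6); at t = 0 this is -268/3.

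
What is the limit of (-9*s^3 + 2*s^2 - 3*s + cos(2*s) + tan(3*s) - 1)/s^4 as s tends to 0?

Substitution gives 0/0; apply L'Hôpital's rule 4 times.
After differentiating numerator and denominator 4 times the quotient is (16*cos(2*s) + 1944*tan(3*s)^5 + 3240*tan(3*s)^3 + 1296*tan(3*s))/(24); at s = 0 this is 2/3.

2/3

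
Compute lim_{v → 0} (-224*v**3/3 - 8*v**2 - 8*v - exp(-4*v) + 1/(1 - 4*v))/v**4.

736/3

Substitution gives 0/0; apply L'Hôpital's rule 4 times.
After differentiating numerator and denominator 4 times the quotient is (-256*e^(-4*v) - 6144/(4*v - 1)^5)/(24); at v = 0 this is 736/3.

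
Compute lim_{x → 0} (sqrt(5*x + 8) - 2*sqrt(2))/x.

A 0/0 form; rationalise with √(8 + 5x) + √8. This collapses the numerator to 5x, leaving 5/(√(8 + 5x) + √8) → 5/(2√8) = 5*√(2)/8.

5*√(2)/8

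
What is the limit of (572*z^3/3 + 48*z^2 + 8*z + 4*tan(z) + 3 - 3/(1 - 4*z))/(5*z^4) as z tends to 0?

-768/5

Substitution gives 0/0 (the numerator vanishes to order 4).
Expand each term to order z^4: the coefficient of z^4 in -3·1/(1 - 4z) is -768 and in 4·tan(z) is 0.
Lower-order terms cancel with the polynomial part, so the numerator is (-768)·z^4 + o(z^4), and the limit is (-768)/(5) = -768/5.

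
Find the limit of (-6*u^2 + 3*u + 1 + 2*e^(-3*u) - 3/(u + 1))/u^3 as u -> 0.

Substitution gives 0/0; apply L'Hôpital's rule 3 times.
After differentiating numerator and denominator 3 times the quotient is (-54*e^(-3*u) + 18/(u + 1)^4)/(6); at u = 0 this is -6.

-6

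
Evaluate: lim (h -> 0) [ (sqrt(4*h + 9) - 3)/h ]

2/3

A 0/0 form; rationalise with √(9 + 4h) + √9. This collapses the numerator to 4h, leaving 4/(√(9 + 4h) + √9) → 4/(2√9) = 2/3.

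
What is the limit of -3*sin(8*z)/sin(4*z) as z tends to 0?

-6

Substitution gives 0/0.
Divide numerator and denominator by z: sin(8z)/z → 8 and sin(4z)/z → 4, so the limit is -3·8/4 = -6.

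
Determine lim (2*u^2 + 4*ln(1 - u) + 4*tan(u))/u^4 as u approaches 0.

-1

Substitution gives 0/0 (the numerator vanishes to order 4).
Expand each term to order u^4: the coefficient of u^4 in 4·ln(1 - u) is -1 and in 4·tan(u) is 0.
Lower-order terms cancel with the polynomial part, so the numerator is (-1)·u^4 + o(u^4), and the limit is (-1)/(1) = -1.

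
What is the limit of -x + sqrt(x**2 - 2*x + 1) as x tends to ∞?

-1

This has the form ∞ − ∞. Multiply and divide by the conjugate √(x^2 - 2*x + 1) + x.
That gives (-2x + 1) / (√(x^2 - 2*x + 1) + x).
Divide numerator and denominator by x: the limit is -2/(2·1) = -1.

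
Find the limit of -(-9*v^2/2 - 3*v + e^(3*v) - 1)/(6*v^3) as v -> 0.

Direct substitution gives 0/0.
Apply L'Hôpital: lim (-9*v + 3*e^(3*v) - 3)/(-18*v^2), still 0/0.
Apply L'Hôpital: lim (9*e^(3*v) - 9)/(-36*v), still 0/0.
After 3 applications of L'Hôpital's rule the quotient is (27*e^(3*v))/(-36); substituting v = 0 gives -3/4.

-3/4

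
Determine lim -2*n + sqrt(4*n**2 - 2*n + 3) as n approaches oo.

-1/2

This has the form ∞ − ∞. Multiply and divide by the conjugate √(4*n^2 - 2*n + 3) + 2n.
That gives (-2n + 3) / (√(4*n^2 - 2*n + 3) + 2n).
Divide numerator and denominator by n: the limit is -2/(2·2) = -1/2.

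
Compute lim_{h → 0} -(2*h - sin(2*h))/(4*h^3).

Direct substitution gives 0/0.
Apply L'Hôpital: lim (2 - 2*cos(2*h))/(-12*h^2), still 0/0.
Apply L'Hôpital: lim (4*sin(2*h))/(-24*h), still 0/0.
After 3 applications of L'Hôpital's rule the quotient is (8*cos(2*h))/(-24); substituting h = 0 gives -1/3.

-1/3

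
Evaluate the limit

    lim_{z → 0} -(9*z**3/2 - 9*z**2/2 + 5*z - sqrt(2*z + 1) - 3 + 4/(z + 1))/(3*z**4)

-37/24

Substitution gives 0/0 (the numerator vanishes to order 4).
Expand each term to order z^4: the coefficient of z^4 in 4·1/(1 + z) is 4 and in −√(1 + 2z) is 5/8.
Lower-order terms cancel with the polynomial part, so the numerator is (37/8)·z^4 + o(z^4), and the limit is (37/8)/(-3) = -37/24.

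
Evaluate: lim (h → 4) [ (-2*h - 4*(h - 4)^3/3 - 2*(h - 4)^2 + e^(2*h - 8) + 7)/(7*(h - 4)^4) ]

Direct substitution gives 0/0.
Apply L'Hôpital: lim (-4*h - 4*(h - 4)^2 + 2*e^(2*h - 8) + 14)/(28*(h - 4)^3), still 0/0.
Apply L'Hôpital: lim (-8*h + 4*e^(2*h - 8) + 28)/(84*(h - 4)^2), still 0/0.
Apply L'Hôpital: lim (8*e^(2*h - 8) - 8)/(168*h - 672), still 0/0.
After 4 applications of L'Hôpital's rule the quotient is (16*e^(2*h - 8))/(168); substituting h = 4 gives 2/21.

2/21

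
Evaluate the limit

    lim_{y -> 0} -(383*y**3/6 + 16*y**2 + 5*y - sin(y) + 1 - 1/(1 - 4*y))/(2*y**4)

Substitution gives 0/0 (the numerator vanishes to order 4).
Expand each term to order y^4: the coefficient of y^4 in −1/(1 - 4y) is -256 and in −sin(y) is 0.
Lower-order terms cancel with the polynomial part, so the numerator is (-256)·y^4 + o(y^4), and the limit is (-256)/(-2) = 128.

128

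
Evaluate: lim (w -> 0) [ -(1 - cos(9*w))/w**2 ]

-81/2

Substitution gives 0/0.
Use (1 − cos u)/u² → 1/2 with u = 9w: the limit is 9²/(2·(-1)) = -81/2.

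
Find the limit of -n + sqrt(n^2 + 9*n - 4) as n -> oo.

An ∞ − ∞ form. Rationalising with the conjugate, the difference becomes (9n - 4) / (√(n^2 + 9*n - 4) + n).
For large n the denominator behaves like 2·n, so the quotient tends to 9/2 = 9/2.

9/2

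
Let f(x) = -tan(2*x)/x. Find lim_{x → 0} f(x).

Substitution gives 0/0.
Since tan(u)/u → 1 as u → 0, tan(2x)/(2x) → 1 and the limit is 2/(-1) = -2.

-2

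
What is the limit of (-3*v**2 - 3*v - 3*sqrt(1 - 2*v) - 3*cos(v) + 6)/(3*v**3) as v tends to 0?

1/2

Substitution gives 0/0; apply L'Hôpital's rule 3 times.
After differentiating numerator and denominator 3 times the quotient is (-3*sin(v) + 9/(1 - 2*v)^(5/2))/(18); at v = 0 this is 1/2.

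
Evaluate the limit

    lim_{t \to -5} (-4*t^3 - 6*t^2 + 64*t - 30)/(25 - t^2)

-88/5

At t = -5 both the top and bottom vanish — a removable singularity. Factoring out (t + 5) from each leaves (-4*t^2 + 14*t - 6)/(5 - t), which at t = -5 equals -88/5.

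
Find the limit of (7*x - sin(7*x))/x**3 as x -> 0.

Direct substitution gives 0/0.
Apply L'Hôpital: lim (7 - 7*cos(7*x))/(3*x^2), still 0/0.
Apply L'Hôpital: lim (49*sin(7*x))/(6*x), still 0/0.
After 3 applications of L'Hôpital's rule the quotient is (343*cos(7*x))/(6); substituting x = 0 gives 343/6.

343/6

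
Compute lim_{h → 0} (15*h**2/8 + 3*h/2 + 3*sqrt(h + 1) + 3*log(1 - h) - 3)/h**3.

-13/16

Substitution gives 0/0; apply L'Hôpital's rule 3 times.
After differentiating numerator and denominator 3 times the quotient is (9/(8*(h + 1)^(5/2)) + 6/(h - 1)^3)/(6); at h = 0 this is -13/16.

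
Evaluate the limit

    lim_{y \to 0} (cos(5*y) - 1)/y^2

-25/2

Direct substitution gives 0/0.
Apply L'Hôpital: lim (-5*sin(5*y))/(2*y), still 0/0.
After 2 applications of L'Hôpital's rule the quotient is (-25*cos(5*y))/(2); substituting y = 0 gives -25/2.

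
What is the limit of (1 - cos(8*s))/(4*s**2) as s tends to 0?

Substitution gives 0/0.
Use (1 − cos u)/u² → 1/2 with u = 8s: the limit is 8²/(2·4) = 8.

8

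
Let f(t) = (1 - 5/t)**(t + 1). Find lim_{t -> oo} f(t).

The base → 1 and the exponent → ∞: a 1^∞ form.
Take logarithms: (t + 1)·ln(1 - 5/t). Since ln(1+u) ~ u for small u, this behaves like (t)·(-5/t) → -5.
So the limit is e^(-5).

e^(-5)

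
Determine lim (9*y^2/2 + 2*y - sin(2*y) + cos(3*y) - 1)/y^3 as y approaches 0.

4/3

Substitution gives 0/0 (the numerator vanishes to order 3).
Expand each term to order y^3: the coefficient of y^3 in −sin(2y) is 4/3 and in cos(3y) is 0.
Lower-order terms cancel with the polynomial part, so the numerator is (4/3)·y^3 + o(y^3), and the limit is (4/3)/(1) = 4/3.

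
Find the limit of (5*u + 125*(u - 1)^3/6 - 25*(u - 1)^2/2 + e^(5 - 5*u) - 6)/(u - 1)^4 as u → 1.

625/24

Direct substitution gives 0/0.
Apply L'Hôpital: lim (-25*u + 125*(u - 1)^2/2 - 5*e^(5 - 5*u) + 30)/(4*(u - 1)^3), still 0/0.
Apply L'Hôpital: lim (125*u + 25*e^(5 - 5*u) - 150)/(12*(u - 1)^2), still 0/0.
Apply L'Hôpital: lim (125 - 125*e^(5 - 5*u))/(24*u - 24), still 0/0.
After 4 applications of L'Hôpital's rule the quotient is (625*e^(5 - 5*u))/(24); substituting u = 1 gives 625/24.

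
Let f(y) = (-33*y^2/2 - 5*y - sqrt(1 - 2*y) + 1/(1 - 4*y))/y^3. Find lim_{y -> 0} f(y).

Substitution gives 0/0; apply L'Hôpital's rule 3 times.
After differentiating numerator and denominator 3 times the quotient is (384/(4*y - 1)^4 + 3/(1 - 2*y)^(5/2))/(6); at y = 0 this is 129/2.

129/2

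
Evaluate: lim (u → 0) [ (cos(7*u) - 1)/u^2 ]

Direct substitution gives 0/0.
Apply L'Hôpital: lim (-7*sin(7*u))/(2*u), still 0/0.
After 2 applications of L'Hôpital's rule the quotient is (-49*cos(7*u))/(2); substituting u = 0 gives -49/2.

-49/2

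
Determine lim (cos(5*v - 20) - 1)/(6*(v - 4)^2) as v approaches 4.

-25/12

Direct substitution gives 0/0.
Apply L'Hôpital: lim (-5*sin(5*v - 20))/(12*v - 48), still 0/0.
After 2 applications of L'Hôpital's rule the quotient is (-25*cos(5*v - 20))/(12); substituting v = 4 gives -25/12.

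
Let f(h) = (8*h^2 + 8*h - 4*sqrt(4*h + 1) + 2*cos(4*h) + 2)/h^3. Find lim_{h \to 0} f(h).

-16

Substitution gives 0/0; apply L'Hôpital's rule 3 times.
After differentiating numerator and denominator 3 times the quotient is (128*sin(4*h) - 96/(4*h + 1)^(5/2))/(6); at h = 0 this is -16.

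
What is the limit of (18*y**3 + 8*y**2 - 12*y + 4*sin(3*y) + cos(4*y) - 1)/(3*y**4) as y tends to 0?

32/9

Substitution gives 0/0 (the numerator vanishes to order 4).
Expand each term to order y^4: the coefficient of y^4 in cos(4y) is 32/3 and in 4·sin(3y) is 0.
Lower-order terms cancel with the polynomial part, so the numerator is (32/3)·y^4 + o(y^4), and the limit is (32/3)/(3) = 32/9.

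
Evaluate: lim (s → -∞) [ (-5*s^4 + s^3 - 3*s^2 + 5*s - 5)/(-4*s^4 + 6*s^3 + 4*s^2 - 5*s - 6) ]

5/4

Numerator and denominator both have degree 4.
Dividing every term by s^4, all lower-order terms vanish and the limit is the ratio of leading coefficients, -5/(-4) = 5/4.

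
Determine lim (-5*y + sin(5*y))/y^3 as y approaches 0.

-125/6

Direct substitution gives 0/0.
Apply L'Hôpital: lim (5*cos(5*y) - 5)/(3*y^2), still 0/0.
Apply L'Hôpital: lim (-25*sin(5*y))/(6*y), still 0/0.
After 3 applications of L'Hôpital's rule the quotient is (-125*cos(5*y))/(6); substituting y = 0 gives -125/6.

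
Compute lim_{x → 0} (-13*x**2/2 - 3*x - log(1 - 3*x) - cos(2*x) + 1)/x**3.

9

Substitution gives 0/0 (the numerator vanishes to order 3).
Expand each term to order x^3: the coefficient of x^3 in −ln(1 - 3x) is 9 and in −cos(2x) is 0.
Lower-order terms cancel with the polynomial part, so the numerator is (9)·x^3 + o(x^3), and the limit is (9)/(1) = 9.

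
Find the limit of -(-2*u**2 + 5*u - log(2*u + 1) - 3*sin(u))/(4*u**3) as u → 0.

13/24

Substitution gives 0/0 (the numerator vanishes to order 3).
Expand each term to order u^3: the coefficient of u^3 in −ln(1 + 2u) is -8/3 and in -3·sin(u) is 1/2.
Lower-order terms cancel with the polynomial part, so the numerator is (-13/6)·u^3 + o(u^3), and the limit is (-13/6)/(-4) = 13/24.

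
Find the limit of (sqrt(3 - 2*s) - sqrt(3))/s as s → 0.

-√(3)/3

A 0/0 form; rationalise with √(3 - 2s) + √3. This collapses the numerator to -2s, leaving -2/(√(3 - 2s) + √3) → -2/(2√3) = -√(3)/3.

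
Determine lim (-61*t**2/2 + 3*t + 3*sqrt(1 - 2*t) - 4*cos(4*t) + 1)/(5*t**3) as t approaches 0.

-3/10

Substitution gives 0/0; apply L'Hôpital's rule 3 times.
After differentiating numerator and denominator 3 times the quotient is (-256*sin(4*t) - 9/(1 - 2*t)^(5/2))/(30); at t = 0 this is -3/10.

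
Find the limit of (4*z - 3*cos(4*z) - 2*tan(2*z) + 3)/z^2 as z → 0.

24

Substitution gives 0/0; apply L'Hôpital's rule 2 times.
After differentiating numerator and denominator 2 times the quotient is (48*cos(4*z) - 16*tan(2*z)^3 - 16*tan(2*z))/(2); at z = 0 this is 24.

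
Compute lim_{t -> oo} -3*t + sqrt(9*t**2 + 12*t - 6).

2

An ∞ − ∞ form. Rationalising with the conjugate, the difference becomes (12t - 6) / (√(9*t^2 + 12*t - 6) + 3t).
For large t the denominator behaves like 2·3t, so the quotient tends to 12/6 = 2.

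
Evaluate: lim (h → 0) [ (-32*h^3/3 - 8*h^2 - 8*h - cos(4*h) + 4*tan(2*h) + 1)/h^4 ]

Substitution gives 0/0 (the numerator vanishes to order 4).
Expand each term to order h^4: the coefficient of h^4 in 4·tan(2h) is 0 and in −cos(4h) is -32/3.
Lower-order terms cancel with the polynomial part, so the numerator is (-32/3)·h^4 + o(h^4), and the limit is (-32/3)/(1) = -32/3.

-32/3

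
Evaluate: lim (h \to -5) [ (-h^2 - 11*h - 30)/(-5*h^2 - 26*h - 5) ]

Since h = -5 makes numerator and denominator zero, (h + 5) divides both.
Cancelling it gives (-h - 6)/(-5*h - 1); now plug in h = -5 to get -1/24.

-1/24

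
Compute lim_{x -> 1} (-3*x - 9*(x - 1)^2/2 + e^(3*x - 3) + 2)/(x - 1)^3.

9/2

Direct substitution gives 0/0.
Apply L'Hôpital: lim (-9*x + 3*e^(3*x - 3) + 6)/(3*(x - 1)^2), still 0/0.
Apply L'Hôpital: lim (9*e^(3*x - 3) - 9)/(6*x - 6), still 0/0.
After 3 applications of L'Hôpital's rule the quotient is (27*e^(3*x - 3))/(6); substituting x = 1 gives 9/2.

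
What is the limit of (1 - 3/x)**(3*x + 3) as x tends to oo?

e^(-9)

Write it as [(1 - 3/x)^x]^(3) · (1 - 3/x)^(3). The bracketed term tends to e^(-3) and the second factor to 1, so the limit is e^(-9).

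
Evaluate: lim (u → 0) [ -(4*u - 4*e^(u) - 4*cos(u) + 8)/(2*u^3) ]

Substitution gives 0/0; apply L'Hôpital's rule 3 times.
After differentiating numerator and denominator 3 times the quotient is (-4*e^(u) - 4*sin(u))/(-12); at u = 0 this is 1/3.

1/3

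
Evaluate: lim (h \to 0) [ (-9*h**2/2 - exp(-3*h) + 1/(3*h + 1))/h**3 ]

Substitution gives 0/0; apply L'Hôpital's rule 3 times.
After differentiating numerator and denominator 3 times the quotient is (27*e^(-3*h) - 162/(3*h + 1)^4)/(6); at h = 0 this is -45/2.

-45/2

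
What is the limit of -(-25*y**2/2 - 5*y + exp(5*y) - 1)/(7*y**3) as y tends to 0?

Direct substitution gives 0/0.
Apply L'Hôpital: lim (-25*y + 5*e^(5*y) - 5)/(-21*y^2), still 0/0.
Apply L'Hôpital: lim (25*e^(5*y) - 25)/(-42*y), still 0/0.
After 3 applications of L'Hôpital's rule the quotient is (125*e^(5*y))/(-42); substituting y = 0 gives -125/42.

-125/42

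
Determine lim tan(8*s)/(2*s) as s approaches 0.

Substitution gives 0/0.
Since tan(u)/u → 1 as u → 0, tan(8s)/(8s) → 1 and the limit is 8/2 = 4.

4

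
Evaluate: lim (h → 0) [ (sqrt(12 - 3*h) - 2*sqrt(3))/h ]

Substitution gives 0/0. Multiply numerator and denominator by the conjugate √(12 - 3h) + √12.
The numerator becomes (12 - 3h) − 12 = -3h, so the expression simplifies to -3/(√(12 - 3h) + √12).
Letting h → 0 gives -3/(2√12) = -√(3)/4.

-√(3)/4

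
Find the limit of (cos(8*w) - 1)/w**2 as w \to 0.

Direct substitution gives 0/0.
Apply L'Hôpital: lim (-8*sin(8*w))/(2*w), still 0/0.
After 2 applications of L'Hôpital's rule the quotient is (-64*cos(8*w))/(2); substituting w = 0 gives -32.

-32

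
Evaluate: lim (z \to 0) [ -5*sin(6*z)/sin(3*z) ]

Substitution gives 0/0.
Divide numerator and denominator by z: sin(6z)/z → 6 and sin(3z)/z → 3, so the limit is -5·6/3 = -10.

-10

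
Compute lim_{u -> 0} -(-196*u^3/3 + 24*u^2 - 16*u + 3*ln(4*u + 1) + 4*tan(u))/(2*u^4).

Substitution gives 0/0; apply L'Hôpital's rule 4 times.
After differentiating numerator and denominator 4 times the quotient is (96*tan(u)^3/cos(u)^2 + 64*tan(u)/cos(u)^2 - 4608/(4*u + 1)^4)/(-48); at u = 0 this is 96.

96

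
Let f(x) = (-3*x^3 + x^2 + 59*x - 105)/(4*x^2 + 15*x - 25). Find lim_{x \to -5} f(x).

176/25

Since x = -5 makes numerator and denominator zero, (x + 5) divides both.
Cancelling it gives (-3*x^2 + 16*x - 21)/(4*x - 5); now plug in x = -5 to get 176/25.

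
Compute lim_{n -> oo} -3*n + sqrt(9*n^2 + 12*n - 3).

An ∞ − ∞ form. Rationalising with the conjugate, the difference becomes (12n - 3) / (√(9*n^2 + 12*n - 3) + 3n).
For large n the denominator behaves like 2·3n, so the quotient tends to 12/6 = 2.

2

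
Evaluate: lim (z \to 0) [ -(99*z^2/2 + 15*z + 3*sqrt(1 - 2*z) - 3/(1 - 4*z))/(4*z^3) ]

387/8

Substitution gives 0/0; apply L'Hôpital's rule 3 times.
After differentiating numerator and denominator 3 times the quotient is (-1152/(4*z - 1)^4 - 9/(1 - 2*z)^(5/2))/(-24); at z = 0 this is 387/8.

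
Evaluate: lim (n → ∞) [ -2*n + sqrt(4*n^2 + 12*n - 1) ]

An ∞ − ∞ form. Rationalising with the conjugate, the difference becomes (12n - 1) / (√(4*n^2 + 12*n - 1) + 2n).
For large n the denominator behaves like 2·2n, so the quotient tends to 12/4 = 3.

3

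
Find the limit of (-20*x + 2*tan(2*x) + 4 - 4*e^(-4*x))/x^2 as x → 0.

Substitution gives 0/0 (the numerator vanishes to order 2).
Expand each term to order x^2: the coefficient of x^2 in -4·e^(-4x) is -32 and in 2·tan(2x) is 0.
Lower-order terms cancel with the polynomial part, so the numerator is (-32)·x^2 + o(x^2), and the limit is (-32)/(1) = -32.

-32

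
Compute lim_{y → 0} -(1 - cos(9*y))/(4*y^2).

Substitution gives 0/0.
Use (1 − cos u)/u² → 1/2 with u = 9y: the limit is 9²/(2·(-4)) = -81/8.

-81/8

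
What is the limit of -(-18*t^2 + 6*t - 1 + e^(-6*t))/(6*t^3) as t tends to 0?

6

Direct substitution gives 0/0.
Apply L'Hôpital: lim (-36*t + 6 - 6*e^(-6*t))/(-18*t^2), still 0/0.
Apply L'Hôpital: lim (-36 + 36*e^(-6*t))/(-36*t), still 0/0.
After 3 applications of L'Hôpital's rule the quotient is (-216*e^(-6*t))/(-36); substituting t = 0 gives 6.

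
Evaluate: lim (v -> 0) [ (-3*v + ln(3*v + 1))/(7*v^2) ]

-9/14

Direct substitution gives 0/0.
Apply L'Hôpital: lim (-3 + 3/(3*v + 1))/(14*v), still 0/0.
After 2 applications of L'Hôpital's rule the quotient is (-9/(3*v + 1)^2)/(14); substituting v = 0 gives -9/14.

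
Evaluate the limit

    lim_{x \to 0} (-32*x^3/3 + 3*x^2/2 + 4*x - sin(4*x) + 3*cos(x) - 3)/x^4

Substitution gives 0/0 (the numerator vanishes to order 4).
Expand each term to order x^4: the coefficient of x^4 in 3·cos(x) is 1/8 and in −sin(4x) is 0.
Lower-order terms cancel with the polynomial part, so the numerator is (1/8)·x^4 + o(x^4), and the limit is (1/8)/(1) = 1/8.

1/8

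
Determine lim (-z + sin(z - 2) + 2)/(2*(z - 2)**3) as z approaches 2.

-1/12

Direct substitution gives 0/0.
Apply L'Hôpital: lim (cos(z - 2) - 1)/(6*(z - 2)^2), still 0/0.
Apply L'Hôpital: lim (-sin(z - 2))/(12*z - 24), still 0/0.
After 3 applications of L'Hôpital's rule the quotient is (-cos(z - 2))/(12); substituting z = 2 gives -1/12.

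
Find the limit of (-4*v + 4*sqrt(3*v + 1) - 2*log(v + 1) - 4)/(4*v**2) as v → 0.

-7/8

Substitution gives 0/0 (the numerator vanishes to order 2).
Expand each term to order v^2: the coefficient of v^2 in 4·√(1 + 3v) is -9/2 and in -2·ln(1 + v) is 1.
Lower-order terms cancel with the polynomial part, so the numerator is (-7/2)·v^2 + o(v^2), and the limit is (-7/2)/(4) = -7/8.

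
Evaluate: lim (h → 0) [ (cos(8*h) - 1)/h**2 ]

-32

Direct substitution gives 0/0.
Apply L'Hôpital: lim (-8*sin(8*h))/(2*h), still 0/0.
After 2 applications of L'Hôpital's rule the quotient is (-64*cos(8*h))/(2); substituting h = 0 gives -32.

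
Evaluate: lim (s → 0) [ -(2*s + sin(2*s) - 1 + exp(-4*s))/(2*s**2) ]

-4

Substitution gives 0/0 (the numerator vanishes to order 2).
Expand each term to order s^2: the coefficient of s^2 in sin(2s) is 0 and in e^(-4s) is 8.
Lower-order terms cancel with the polynomial part, so the numerator is (8)·s^2 + o(s^2), and the limit is (8)/(-2) = -4.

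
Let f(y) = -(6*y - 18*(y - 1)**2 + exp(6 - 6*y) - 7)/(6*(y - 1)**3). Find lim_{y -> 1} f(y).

Direct substitution gives 0/0.
Apply L'Hôpital: lim (-36*y - 6*e^(6 - 6*y) + 42)/(-18*(y - 1)^2), still 0/0.
Apply L'Hôpital: lim (36*e^(6 - 6*y) - 36)/(36 - 36*y), still 0/0.
After 3 applications of L'Hôpital's rule the quotient is (-216*e^(6 - 6*y))/(-36); substituting y = 1 gives 6.

6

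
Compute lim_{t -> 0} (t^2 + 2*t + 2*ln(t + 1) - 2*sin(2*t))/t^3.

10/3

Substitution gives 0/0; apply L'Hôpital's rule 3 times.
After differentiating numerator and denominator 3 times the quotient is (16*cos(2*t) + 4/(t + 1)^3)/(6); at t = 0 this is 10/3.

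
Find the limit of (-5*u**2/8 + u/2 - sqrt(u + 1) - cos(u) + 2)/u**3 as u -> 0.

-1/16

Substitution gives 0/0; apply L'Hôpital's rule 3 times.
After differentiating numerator and denominator 3 times the quotient is (-sin(u) - 3/(8*(u + 1)^(5/2)))/(6); at u = 0 this is -1/16.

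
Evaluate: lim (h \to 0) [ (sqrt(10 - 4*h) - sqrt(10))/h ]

-√(10)/5

A 0/0 form; rationalise with √(10 - 4h) + √10. This collapses the numerator to -4h, leaving -4/(√(10 - 4h) + √10) → -4/(2√10) = -√(10)/5.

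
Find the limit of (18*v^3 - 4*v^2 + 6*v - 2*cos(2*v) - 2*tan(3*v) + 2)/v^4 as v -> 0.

Substitution gives 0/0; apply L'Hôpital's rule 4 times.
After differentiating numerator and denominator 4 times the quotient is (-32*cos(2*v) - 3888*tan(3*v)^5 - 6480*tan(3*v)^3 - 2592*tan(3*v))/(24); at v = 0 this is -4/3.

-4/3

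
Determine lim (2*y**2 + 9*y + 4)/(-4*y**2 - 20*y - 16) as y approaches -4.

At y = -4 both the top and bottom vanish — a removable singularity. Factoring out (y + 4) from each leaves (2*y + 1)/(-4*y - 4), which at y = -4 equals -7/12.

-7/12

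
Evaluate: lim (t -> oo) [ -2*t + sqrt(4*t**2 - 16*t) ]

-4

This has the form ∞ − ∞. Multiply and divide by the conjugate √(4*t^2 - 16*t) + 2t.
That gives (-16t) / (√(4*t^2 - 16*t) + 2t).
Divide numerator and denominator by t: the limit is -16/(2·2) = -4.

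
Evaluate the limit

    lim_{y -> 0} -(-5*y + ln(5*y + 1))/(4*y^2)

25/8

Direct substitution gives 0/0.
Apply L'Hôpital: lim (-5 + 5/(5*y + 1))/(-8*y), still 0/0.
After 2 applications of L'Hôpital's rule the quotient is (-25/(5*y + 1)^2)/(-8); substituting y = 0 gives 25/8.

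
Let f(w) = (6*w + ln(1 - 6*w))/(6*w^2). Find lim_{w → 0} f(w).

-3

Direct substitution gives 0/0.
Apply L'Hôpital: lim (6 - 6/(1 - 6*w))/(12*w), still 0/0.
After 2 applications of L'Hôpital's rule the quotient is (-36/(1 - 6*w)^2)/(12); substituting w = 0 gives -3.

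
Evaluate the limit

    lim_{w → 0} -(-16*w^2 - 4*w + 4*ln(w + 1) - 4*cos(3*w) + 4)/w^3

Substitution gives 0/0 (the numerator vanishes to order 3).
Expand each term to order w^3: the coefficient of w^3 in 4·ln(1 + w) is 4/3 and in -4·cos(3w) is 0.
Lower-order terms cancel with the polynomial part, so the numerator is (4/3)·w^3 + o(w^3), and the limit is (4/3)/(-1) = -4/3.

-4/3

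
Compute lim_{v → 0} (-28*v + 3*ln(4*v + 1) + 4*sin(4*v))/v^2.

-24

Substitution gives 0/0 (the numerator vanishes to order 2).
Expand each term to order v^2: the coefficient of v^2 in 3·ln(1 + 4v) is -24 and in 4·sin(4v) is 0.
Lower-order terms cancel with the polynomial part, so the numerator is (-24)·v^2 + o(v^2), and the limit is (-24)/(1) = -24.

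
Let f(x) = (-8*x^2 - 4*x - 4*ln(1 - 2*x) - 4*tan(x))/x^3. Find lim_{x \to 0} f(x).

28/3

Substitution gives 0/0; apply L'Hôpital's rule 3 times.
After differentiating numerator and denominator 3 times the quotient is (16/cos(x)^2 - 24/cos(x)^4 - 64/(2*x - 1)^3)/(6); at x = 0 this is 28/3.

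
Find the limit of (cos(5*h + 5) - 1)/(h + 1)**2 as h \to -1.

-25/2

Direct substitution gives 0/0.
Apply L'Hôpital: lim (-5*sin(5*h + 5))/(2*h + 2), still 0/0.
After 2 applications of L'Hôpital's rule the quotient is (-25*cos(5*h + 5))/(2); substituting h = -1 gives -25/2.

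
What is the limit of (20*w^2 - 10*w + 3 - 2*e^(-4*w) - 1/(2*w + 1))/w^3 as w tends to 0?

Substitution gives 0/0 (the numerator vanishes to order 3).
Expand each term to order w^3: the coefficient of w^3 in -2·e^(-4w) is 64/3 and in −1/(1 + 2w) is 8.
Lower-order terms cancel with the polynomial part, so the numerator is (88/3)·w^3 + o(w^3), and the limit is (88/3)/(1) = 88/3.

88/3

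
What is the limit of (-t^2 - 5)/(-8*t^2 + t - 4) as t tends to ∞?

Numerator and denominator both have degree 2.
Dividing every term by t^2, all lower-order terms vanish and the limit is the ratio of leading coefficients, -1/(-8) = 1/8.

1/8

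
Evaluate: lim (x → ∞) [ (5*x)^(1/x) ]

1

Base → ∞ and exponent → 0: an ∞^0 form.
Take logs: (1/x)·ln(5·x^1) = (ln 5 + 1·ln x)/x → 0.
So the limit is e^0 = 1.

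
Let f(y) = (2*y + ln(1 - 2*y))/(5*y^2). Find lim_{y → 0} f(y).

-2/5

Direct substitution gives 0/0.
Apply L'Hôpital: lim (2 - 2/(1 - 2*y))/(10*y), still 0/0.
After 2 applications of L'Hôpital's rule the quotient is (-4/(1 - 2*y)^2)/(10); substituting y = 0 gives -2/5.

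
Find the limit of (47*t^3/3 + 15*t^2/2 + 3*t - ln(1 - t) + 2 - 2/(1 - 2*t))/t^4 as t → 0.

Substitution gives 0/0; apply L'Hôpital's rule 4 times.
After differentiating numerator and denominator 4 times the quotient is (768/(2*t - 1)^5 + 6/(t - 1)^4)/(24); at t = 0 this is -127/4.

-127/4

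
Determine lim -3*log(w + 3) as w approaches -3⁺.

As w → -3⁺, w + 3 → 0⁺ and ln(w + 3) → −∞.
Multiplying by -3 gives ∞.

∞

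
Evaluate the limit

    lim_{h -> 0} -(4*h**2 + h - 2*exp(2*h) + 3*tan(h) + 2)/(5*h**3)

Substitution gives 0/0 (the numerator vanishes to order 3).
Expand each term to order h^3: the coefficient of h^3 in 3·tan(h) is 1 and in -2·e^(2h) is -8/3.
Lower-order terms cancel with the polynomial part, so the numerator is (-5/3)·h^3 + o(h^3), and the limit is (-5/3)/(-5) = 1/3.

1/3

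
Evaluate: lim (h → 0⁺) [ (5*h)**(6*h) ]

1

Base → 0⁺ and exponent → 0⁺: a 0^0 form.
Take logs: 6h·ln(5h). This is 0·(−∞); rewriting as ln(5h)/(1/(6h)) and applying L'Hôpital gives 0.
Hence the limit is e^0 = 1.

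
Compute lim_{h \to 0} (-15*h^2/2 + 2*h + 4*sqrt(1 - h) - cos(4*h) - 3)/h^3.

Substitution gives 0/0; apply L'Hôpital's rule 3 times.
After differentiating numerator and denominator 3 times the quotient is (-64*sin(4*h) - 3/(2*(1 - h)^(5/2)))/(6); at h = 0 this is -1/4.

-1/4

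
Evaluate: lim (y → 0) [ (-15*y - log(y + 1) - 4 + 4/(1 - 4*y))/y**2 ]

Substitution gives 0/0; apply L'Hôpital's rule 2 times.
After differentiating numerator and denominator 2 times the quotient is (-128/(4*y - 1)^3 + (y + 1)^(-2))/(2); at y = 0 this is 129/2.

129/2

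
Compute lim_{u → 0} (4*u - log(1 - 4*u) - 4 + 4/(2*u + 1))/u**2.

24

Substitution gives 0/0 (the numerator vanishes to order 2).
Expand each term to order u^2: the coefficient of u^2 in −ln(1 - 4u) is 8 and in 4·1/(1 + 2u) is 16.
Lower-order terms cancel with the polynomial part, so the numerator is (24)·u^2 + o(u^2), and the limit is (24)/(1) = 24.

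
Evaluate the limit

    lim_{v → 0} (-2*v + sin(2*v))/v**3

Direct substitution gives 0/0.
Apply L'Hôpital: lim (2*cos(2*v) - 2)/(3*v^2), still 0/0.
Apply L'Hôpital: lim (-4*sin(2*v))/(6*v), still 0/0.
After 3 applications of L'Hôpital's rule the quotient is (-8*cos(2*v))/(6); substituting v = 0 gives -4/3.

-4/3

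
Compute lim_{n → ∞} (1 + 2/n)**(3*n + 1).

e^(6)

The base → 1 and the exponent → ∞: a 1^∞ form.
Take logarithms: (3n + 1)·ln(1 + 2/n). Since ln(1+u) ~ u for small u, this behaves like (3n)·(2/n) → 6.
So the limit is e^(6).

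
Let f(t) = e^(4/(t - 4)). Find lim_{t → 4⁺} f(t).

∞

As t → 4⁺, 4/(t - 4) → +∞, so e^(4/(t - 4)) → ∞.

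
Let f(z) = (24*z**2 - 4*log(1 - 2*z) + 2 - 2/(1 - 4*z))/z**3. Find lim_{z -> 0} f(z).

Substitution gives 0/0 (the numerator vanishes to order 3).
Expand each term to order z^3: the coefficient of z^3 in -2·1/(1 - 4z) is -128 and in -4·ln(1 - 2z) is 32/3.
Lower-order terms cancel with the polynomial part, so the numerator is (-352/3)·z^3 + o(z^3), and the limit is (-352/3)/(1) = -352/3.

-352/3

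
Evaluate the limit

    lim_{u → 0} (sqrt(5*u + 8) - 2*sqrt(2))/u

Substitution gives 0/0. Multiply numerator and denominator by the conjugate √(8 + 5u) + √8.
The numerator becomes (8 + 5u) − 8 = 5u, so the expression simplifies to 5/(√(8 + 5u) + √8).
Letting u → 0 gives 5/(2√8) = 5*√(2)/8.

5*√(2)/8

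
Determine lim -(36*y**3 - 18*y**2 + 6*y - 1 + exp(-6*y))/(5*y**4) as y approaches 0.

-54/5

Direct substitution gives 0/0.
Apply L'Hôpital: lim (108*y^2 - 36*y + 6 - 6*e^(-6*y))/(-20*y^3), still 0/0.
Apply L'Hôpital: lim (216*y - 36 + 36*e^(-6*y))/(-60*y^2), still 0/0.
Apply L'Hôpital: lim (216 - 216*e^(-6*y))/(-120*y), still 0/0.
After 4 applications of L'Hôpital's rule the quotient is (1296*e^(-6*y))/(-120); substituting y = 0 gives -54/5.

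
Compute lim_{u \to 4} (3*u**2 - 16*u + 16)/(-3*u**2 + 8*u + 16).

At u = 4 both the top and bottom vanish — a removable singularity. Factoring out (u - 4) from each leaves (3*u - 4)/(-3*u - 4), which at u = 4 equals -1/2.

-1/2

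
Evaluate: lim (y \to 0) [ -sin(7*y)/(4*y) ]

Substitution gives 0/0.
Write it as (7/(-4))·sin(7y)/(7y); since sin(u)/u → 1, the limit is -7/4.

-7/4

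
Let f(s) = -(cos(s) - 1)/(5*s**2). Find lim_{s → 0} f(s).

Direct substitution gives 0/0.
Apply L'Hôpital: lim (-sin(s))/(-10*s), still 0/0.
After 2 applications of L'Hôpital's rule the quotient is (-cos(s))/(-10); substituting s = 0 gives 1/10.

1/10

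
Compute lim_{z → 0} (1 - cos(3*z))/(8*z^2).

Substitution gives 0/0.
Use (1 − cos u)/u² → 1/2 with u = 3z: the limit is 3²/(2·8) = 9/16.

9/16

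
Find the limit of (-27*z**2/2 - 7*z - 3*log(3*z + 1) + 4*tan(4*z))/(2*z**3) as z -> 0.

175/6

Substitution gives 0/0; apply L'Hôpital's rule 3 times.
After differentiating numerator and denominator 3 times the quotient is (1536*tan(4*z)^2/cos(4*z)^2 + 512/cos(4*z)^2 - 162/(3*z + 1)^3)/(12); at z = 0 this is 175/6.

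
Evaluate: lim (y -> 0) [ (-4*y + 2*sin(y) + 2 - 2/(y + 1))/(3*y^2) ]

Substitution gives 0/0; apply L'Hôpital's rule 2 times.
After differentiating numerator and denominator 2 times the quotient is (-2*sin(y) - 4/(y + 1)^3)/(6); at y = 0 this is -2/3.

-2/3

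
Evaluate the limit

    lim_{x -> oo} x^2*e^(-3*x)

Write as x^2/e^{3x}, an ∞/∞ form.
Exponential growth dominates any polynomial, so repeated L'Hôpital (or the standard result) gives 0.

0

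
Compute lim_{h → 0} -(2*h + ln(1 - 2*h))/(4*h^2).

1/2

Direct substitution gives 0/0.
Apply L'Hôpital: lim (2 - 2/(1 - 2*h))/(-8*h), still 0/0.
After 2 applications of L'Hôpital's rule the quotient is (-4/(1 - 2*h)^2)/(-8); substituting h = 0 gives 1/2.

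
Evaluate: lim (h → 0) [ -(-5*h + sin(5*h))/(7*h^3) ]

Direct substitution gives 0/0.
Apply L'Hôpital: lim (5*cos(5*h) - 5)/(-21*h^2), still 0/0.
Apply L'Hôpital: lim (-25*sin(5*h))/(-42*h), still 0/0.
After 3 applications of L'Hôpital's rule the quotient is (-125*cos(5*h))/(-42); substituting h = 0 gives 125/42.

125/42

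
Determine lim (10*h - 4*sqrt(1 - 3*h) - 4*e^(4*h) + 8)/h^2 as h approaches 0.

-55/2

Substitution gives 0/0; apply L'Hôpital's rule 2 times.
After differentiating numerator and denominator 2 times the quotient is (-64*e^(4*h) + 9/(1 - 3*h)^(3/2))/(2); at h = 0 this is -55/2.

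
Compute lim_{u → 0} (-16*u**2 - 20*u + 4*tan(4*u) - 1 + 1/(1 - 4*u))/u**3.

448/3

Substitution gives 0/0; apply L'Hôpital's rule 3 times.
After differentiating numerator and denominator 3 times the quotient is (1536*tan(4*u)^2/cos(4*u)^2 + 512/cos(4*u)^2 + 384/(4*u - 1)^4)/(6); at u = 0 this is 448/3.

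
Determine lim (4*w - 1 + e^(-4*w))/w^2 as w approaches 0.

8

Direct substitution gives 0/0.
Apply L'Hôpital: lim (4 - 4*e^(-4*w))/(2*w), still 0/0.
After 2 applications of L'Hôpital's rule the quotient is (16*e^(-4*w))/(2); substituting w = 0 gives 8.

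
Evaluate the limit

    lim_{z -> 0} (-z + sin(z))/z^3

Direct substitution gives 0/0.
Apply L'Hôpital: lim (cos(z) - 1)/(3*z^2), still 0/0.
Apply L'Hôpital: lim (-sin(z))/(6*z), still 0/0.
After 3 applications of L'Hôpital's rule the quotient is (-cos(z))/(6); substituting z = 0 gives -1/6.

-1/6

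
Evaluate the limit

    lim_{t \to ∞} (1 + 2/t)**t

Write it as [(1 + 2/t)^t]^(1) · (1 + 2/t)^(0). The bracketed term tends to e^(2) and the second factor to 1, so the limit is e^(2).

e^(2)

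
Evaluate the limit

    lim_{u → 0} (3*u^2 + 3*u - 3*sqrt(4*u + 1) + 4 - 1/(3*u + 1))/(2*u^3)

15/2

Substitution gives 0/0; apply L'Hôpital's rule 3 times.
After differentiating numerator and denominator 3 times the quotient is (-72/(4*u + 1)^(5/2) + 162/(3*u + 1)^4)/(12); at u = 0 this is 15/2.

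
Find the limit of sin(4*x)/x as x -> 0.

4

Substitution gives 0/0.
Write it as (4)·sin(4x)/(4x); since sin(u)/u → 1, the limit is 4.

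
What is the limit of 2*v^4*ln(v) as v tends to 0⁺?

This is a 0·(−∞) form. Rewrite as 2·ln(v) / v^(−4) and apply L'Hôpital:
the derivative quotient is 2·(1/v) / (−4·v^(−5)) = (-2/4)·v^4 → 0.

0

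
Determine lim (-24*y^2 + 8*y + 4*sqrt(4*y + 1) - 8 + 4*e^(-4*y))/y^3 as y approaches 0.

Substitution gives 0/0 (the numerator vanishes to order 3).
Expand each term to order y^3: the coefficient of y^3 in 4·e^(-4y) is -128/3 and in 4·√(1 + 4y) is 16.
Lower-order terms cancel with the polynomial part, so the numerator is (-80/3)·y^3 + o(y^3), and the limit is (-80/3)/(1) = -80/3.

-80/3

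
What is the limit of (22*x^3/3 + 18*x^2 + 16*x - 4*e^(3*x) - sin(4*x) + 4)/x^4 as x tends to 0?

-27/2

Substitution gives 0/0 (the numerator vanishes to order 4).
Expand each term to order x^4: the coefficient of x^4 in -4·e^(3x) is -27/2 and in −sin(4x) is 0.
Lower-order terms cancel with the polynomial part, so the numerator is (-27/2)·x^4 + o(x^4), and the limit is (-27/2)/(1) = -27/2.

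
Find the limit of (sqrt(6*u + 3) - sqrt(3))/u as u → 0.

√(3)

A 0/0 form; rationalise with √(3 + 6u) + √3. This collapses the numerator to 6u, leaving 6/(√(3 + 6u) + √3) → 6/(2√3) = √(3).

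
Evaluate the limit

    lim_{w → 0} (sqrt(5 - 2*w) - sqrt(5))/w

-√(5)/5

A 0/0 form; rationalise with √(5 - 2w) + √5. This collapses the numerator to -2w, leaving -2/(√(5 - 2w) + √5) → -2/(2√5) = -√(5)/5.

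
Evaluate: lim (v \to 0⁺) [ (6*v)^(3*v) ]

Base → 0⁺ and exponent → 0⁺: a 0^0 form.
Take logs: 3v·ln(6v). This is 0·(−∞); rewriting as ln(6v)/(1/(3v)) and applying L'Hôpital gives 0.
Hence the limit is e^0 = 1.

1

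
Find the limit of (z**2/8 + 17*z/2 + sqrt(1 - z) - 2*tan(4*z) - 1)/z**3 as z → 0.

Substitution gives 0/0 (the numerator vanishes to order 3).
Expand each term to order z^3: the coefficient of z^3 in -2·tan(4z) is -128/3 and in √(1 - z) is -1/16.
Lower-order terms cancel with the polynomial part, so the numerator is (-2051/48)·z^3 + o(z^3), and the limit is (-2051/48)/(1) = -2051/48.

-2051/48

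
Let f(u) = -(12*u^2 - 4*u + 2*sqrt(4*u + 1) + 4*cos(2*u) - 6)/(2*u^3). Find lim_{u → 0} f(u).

Substitution gives 0/0; apply L'Hôpital's rule 3 times.
After differentiating numerator and denominator 3 times the quotient is (32*sin(2*u) + 48/(4*u + 1)^(5/2))/(-12); at u = 0 this is -4.

-4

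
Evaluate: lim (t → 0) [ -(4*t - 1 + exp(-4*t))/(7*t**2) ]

Direct substitution gives 0/0.
Apply L'Hôpital: lim (4 - 4*e^(-4*t))/(-14*t), still 0/0.
After 2 applications of L'Hôpital's rule the quotient is (16*e^(-4*t))/(-14); substituting t = 0 gives -8/7.

-8/7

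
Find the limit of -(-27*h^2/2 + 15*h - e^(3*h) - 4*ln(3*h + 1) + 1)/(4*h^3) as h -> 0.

Substitution gives 0/0; apply L'Hôpital's rule 3 times.
After differentiating numerator and denominator 3 times the quotient is (-27*e^(3*h) - 216/(3*h + 1)^3)/(-24); at h = 0 this is 81/8.

81/8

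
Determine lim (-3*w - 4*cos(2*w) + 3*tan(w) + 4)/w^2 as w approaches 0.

Substitution gives 0/0; apply L'Hôpital's rule 2 times.
After differentiating numerator and denominator 2 times the quotient is (6*sin(w)/cos(w)^3 + 16*cos(2*w))/(2); at w = 0 this is 8.

8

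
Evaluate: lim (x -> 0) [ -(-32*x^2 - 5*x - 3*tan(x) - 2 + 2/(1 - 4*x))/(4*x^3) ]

Substitution gives 0/0 (the numerator vanishes to order 3).
Expand each term to order x^3: the coefficient of x^3 in -3·tan(x) is -1 and in 2·1/(1 - 4x) is 128.
Lower-order terms cancel with the polynomial part, so the numerator is (127)·x^3 + o(x^3), and the limit is (127)/(-4) = -127/4.

-127/4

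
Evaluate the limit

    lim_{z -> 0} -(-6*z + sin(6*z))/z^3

Direct substitution gives 0/0.
Apply L'Hôpital: lim (6*cos(6*z) - 6)/(-3*z^2), still 0/0.
Apply L'Hôpital: lim (-36*sin(6*z))/(-6*z), still 0/0.
After 3 applications of L'Hôpital's rule the quotient is (-216*cos(6*z))/(-6); substituting z = 0 gives 36.

36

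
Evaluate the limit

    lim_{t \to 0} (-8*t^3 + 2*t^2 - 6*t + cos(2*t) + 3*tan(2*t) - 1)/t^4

Substitution gives 0/0; apply L'Hôpital's rule 4 times.
After differentiating numerator and denominator 4 times the quotient is (16*cos(2*t) + 1152*tan(2*t)^5 + 1920*tan(2*t)^3 + 768*tan(2*t))/(24); at t = 0 this is 2/3.

2/3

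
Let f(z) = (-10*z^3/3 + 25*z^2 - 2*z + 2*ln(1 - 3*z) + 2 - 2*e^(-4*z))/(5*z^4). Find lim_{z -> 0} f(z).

-371/30

Substitution gives 0/0 (the numerator vanishes to order 4).
Expand each term to order z^4: the coefficient of z^4 in -2·e^(-4z) is -64/3 and in 2·ln(1 - 3z) is -81/2.
Lower-order terms cancel with the polynomial part, so the numerator is (-371/6)·z^4 + o(z^4), and the limit is (-371/6)/(5) = -371/30.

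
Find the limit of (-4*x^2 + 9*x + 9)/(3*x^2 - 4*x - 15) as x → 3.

-15/14

At x = 3 both the top and bottom vanish — a removable singularity. Factoring out (x - 3) from each leaves (-4*x - 3)/(3*x + 5), which at x = 3 equals -15/14.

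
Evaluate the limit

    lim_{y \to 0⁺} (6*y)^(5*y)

1

Base → 0⁺ and exponent → 0⁺: a 0^0 form.
Take logs: 5y·ln(6y). This is 0·(−∞); rewriting as ln(6y)/(1/(5y)) and applying L'Hôpital gives 0.
Hence the limit is e^0 = 1.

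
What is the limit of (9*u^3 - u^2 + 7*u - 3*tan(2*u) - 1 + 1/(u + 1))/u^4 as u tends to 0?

Substitution gives 0/0 (the numerator vanishes to order 4).
Expand each term to order u^4: the coefficient of u^4 in -3·tan(2u) is 0 and in 1/(1 + u) is 1.
Lower-order terms cancel with the polynomial part, so the numerator is (1)·u^4 + o(u^4), and the limit is (1)/(1) = 1.

1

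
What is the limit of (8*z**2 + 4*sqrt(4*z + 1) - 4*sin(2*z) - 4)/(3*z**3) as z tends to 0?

64/9

Substitution gives 0/0 (the numerator vanishes to order 3).
Expand each term to order z^3: the coefficient of z^3 in -4·sin(2z) is 16/3 and in 4·√(1 + 4z) is 16.
Lower-order terms cancel with the polynomial part, so the numerator is (64/3)·z^3 + o(z^3), and the limit is (64/3)/(3) = 64/9.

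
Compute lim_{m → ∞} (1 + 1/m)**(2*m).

e^(2)

The base → 1 and the exponent → ∞: a 1^∞ form.
Take logarithms: (2m)·ln(1 + 1/m). Since ln(1+u) ~ u for small u, this behaves like (2m)·(1/m) → 2.
So the limit is e^(2).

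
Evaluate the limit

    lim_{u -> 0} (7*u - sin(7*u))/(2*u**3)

Direct substitution gives 0/0.
Apply L'Hôpital: lim (7 - 7*cos(7*u))/(6*u^2), still 0/0.
Apply L'Hôpital: lim (49*sin(7*u))/(12*u), still 0/0.
After 3 applications of L'Hôpital's rule the quotient is (343*cos(7*u))/(12); substituting u = 0 gives 343/12.

343/12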